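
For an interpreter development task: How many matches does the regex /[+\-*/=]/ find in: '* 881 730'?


Pattern: /[+\-*/=]/ (operators)
Input: '* 881 730'
Scanning for matches:
  Match 1: '*'
Total matches: 1

1


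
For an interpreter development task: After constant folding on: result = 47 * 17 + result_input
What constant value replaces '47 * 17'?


Identifying constant sub-expression:
  Original: result = 47 * 17 + result_input
  47 and 17 are both compile-time constants
  Evaluating: 47 * 17 = 799
  After folding: result = 799 + result_input

799


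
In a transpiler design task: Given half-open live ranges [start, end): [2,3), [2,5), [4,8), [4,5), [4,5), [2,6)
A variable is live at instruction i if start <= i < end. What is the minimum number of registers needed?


Live ranges:
  Var0: [2, 3)
  Var1: [2, 5)
  Var2: [4, 8)
  Var3: [4, 5)
  Var4: [4, 5)
  Var5: [2, 6)
Sweep-line events (position, delta, active):
  pos=2 start -> active=1
  pos=2 start -> active=2
  pos=2 start -> active=3
  pos=3 end -> active=2
  pos=4 start -> active=3
  pos=4 start -> active=4
  pos=4 start -> active=5
  pos=5 end -> active=4
  pos=5 end -> active=3
  pos=5 end -> active=2
  pos=6 end -> active=1
  pos=8 end -> active=0
Maximum simultaneous active: 5
Minimum registers needed: 5

5


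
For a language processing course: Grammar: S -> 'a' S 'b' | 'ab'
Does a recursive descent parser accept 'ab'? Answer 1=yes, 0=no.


Grammar accepts strings of the form a^n b^n (n >= 1)
Word: 'ab'
Counting: 1 a's and 1 b's
Check: 1 == 1? Yes
Derivation (S -> aSb applied 0 time(s), then S -> ab): S => ab
Accepted

1


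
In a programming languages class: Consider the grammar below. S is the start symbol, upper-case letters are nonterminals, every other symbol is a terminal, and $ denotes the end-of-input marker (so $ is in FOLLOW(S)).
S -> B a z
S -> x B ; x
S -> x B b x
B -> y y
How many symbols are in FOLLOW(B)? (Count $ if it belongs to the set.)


S is the start symbol and does not occur in any rule body, so FOLLOW(S) = {$}.
Examining every occurrence of B in a rule body:
  S -> B a z : B is followed by terminal 'a' -> add 'a'
  S -> x B ; x : B is followed by terminal ';' -> add ';'
  S -> x B b x : B is followed by terminal 'b' -> add 'b'
  B -> y y : B does not occur in the body -> contributes nothing
FOLLOW(B) = {;, a, b}
Count: 3

3


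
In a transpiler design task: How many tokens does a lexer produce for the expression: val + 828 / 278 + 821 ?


Scanning 'val + 828 / 278 + 821'
Token 1: 'val' -> identifier
Token 2: '+' -> operator
Token 3: '828' -> integer_literal
Token 4: '/' -> operator
Token 5: '278' -> integer_literal
Token 6: '+' -> operator
Token 7: '821' -> integer_literal
Total tokens: 7

7


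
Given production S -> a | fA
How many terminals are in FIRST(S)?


Production: S -> a | fA
Examining each alternative for leading terminals:
  S -> a : first terminal = 'a'
  S -> fA : first terminal = 'f'
FIRST(S) = {a, f}
Count: 2

2


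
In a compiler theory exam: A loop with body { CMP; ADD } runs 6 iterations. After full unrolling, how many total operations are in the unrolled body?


Loop body operations: CMP, ADD (2 ops per iteration)
Unrolling 6 iterations:
  Iteration 1: CMP, ADD (2 ops)
  Iteration 2: CMP, ADD (2 ops)
  Iteration 3: CMP, ADD (2 ops)
  Iteration 4: CMP, ADD (2 ops)
  Iteration 5: CMP, ADD (2 ops)
  Iteration 6: CMP, ADD (2 ops)
Total: 6 iterations * 2 ops/iter = 12 operations

12


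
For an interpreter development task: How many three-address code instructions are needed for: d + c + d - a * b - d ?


Expression: d + c + d - a * b - d
Generating three-address code (respecting * over +/- precedence):
  Instruction 1: t1 = a * b
  Instruction 2: t2 = d + c
  Instruction 3: t3 = t2 + d
  Instruction 4: t4 = t3 - t1
  Instruction 5: t5 = t4 - d
Total instructions: 5

5


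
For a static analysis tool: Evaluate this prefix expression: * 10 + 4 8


Parsing prefix expression: * 10 + 4 8
Step 1: Innermost operation '+ 4 8'
  4 + 8 = 12
Step 2: Outer operation '* 10 [12]'
  10 * 12 = 120

120


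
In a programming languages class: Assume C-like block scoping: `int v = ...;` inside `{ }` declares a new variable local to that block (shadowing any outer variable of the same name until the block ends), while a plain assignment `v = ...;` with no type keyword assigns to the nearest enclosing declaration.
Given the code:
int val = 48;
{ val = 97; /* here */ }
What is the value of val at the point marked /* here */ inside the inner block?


Analyzing scoping rules:
Outer scope: declares val = 48
Inner block: 'val = 97;' has no type keyword, so it is an assignment to the outer val (no shadowing)
Inside the block, after the assignment -> 97
Result: 97

97


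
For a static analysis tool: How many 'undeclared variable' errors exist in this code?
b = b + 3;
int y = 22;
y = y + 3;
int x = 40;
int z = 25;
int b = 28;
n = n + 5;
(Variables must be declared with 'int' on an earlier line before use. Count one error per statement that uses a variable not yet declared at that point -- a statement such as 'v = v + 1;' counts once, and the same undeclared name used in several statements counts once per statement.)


Scanning code line by line:
  Line 1: use 'b' -> ERROR (undeclared)
  Line 2: declare 'y' -> declared = ['y']
  Line 3: use 'y' -> OK (declared)
  Line 4: declare 'x' -> declared = ['x', 'y']
  Line 5: declare 'z' -> declared = ['x', 'y', 'z']
  Line 6: declare 'b' -> declared = ['b', 'x', 'y', 'z']
  Line 7: use 'n' -> ERROR (undeclared)
Total undeclared variable errors: 2

2


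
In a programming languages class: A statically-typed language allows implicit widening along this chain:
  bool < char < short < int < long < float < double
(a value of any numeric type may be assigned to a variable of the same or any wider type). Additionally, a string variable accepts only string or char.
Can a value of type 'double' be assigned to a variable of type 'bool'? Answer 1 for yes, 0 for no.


Target variable type: bool
Source value type: double
Numeric ranks: double=6, bool=0
Widening allowed iff rank(source) <= rank(target): 6 <= 0? No
Result: 0

0


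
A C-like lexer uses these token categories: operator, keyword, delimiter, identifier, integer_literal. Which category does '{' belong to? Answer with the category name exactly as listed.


Token: '{'
Checking categories:
  identifier: no
  integer_literal: no
  operator: no
  keyword: no
  delimiter: YES
Category: delimiter

delimiter


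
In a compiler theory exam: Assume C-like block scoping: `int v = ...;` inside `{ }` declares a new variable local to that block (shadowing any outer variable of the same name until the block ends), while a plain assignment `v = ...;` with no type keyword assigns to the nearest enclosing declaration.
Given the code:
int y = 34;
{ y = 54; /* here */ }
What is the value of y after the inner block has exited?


Analyzing scoping rules:
Outer scope: declares y = 34
Inner block: 'y = 54;' has no type keyword, so it is an assignment to the outer y (no shadowing)
The assignment changed the outer variable itself, so the new value persists after the block -> 54
Result: 54

54


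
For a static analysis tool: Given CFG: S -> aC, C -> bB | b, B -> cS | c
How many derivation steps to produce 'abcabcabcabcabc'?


Grammar: S -> aC, C -> bB | b, B -> cS | c
Deriving 'abcabcabcabcabc':
Step 1: S -> aC => aC
Step 2: C -> bB => abB
Step 3: B -> cS => abcS
Step 4: S -> aC => abcaC
Step 5: C -> bB => abcabB
Step 6: B -> cS => abcabcS
Step 7: S -> aC => abcabcaC
Step 8: C -> bB => abcabcabB
Step 9: B -> cS => abcabcabcS
Step 10: S -> aC => abcabcabcaC
Step 11: C -> bB => abcabcabcabB
Step 12: B -> cS => abcabcabcabcS
Step 13: S -> aC => abcabcabcabcaC
Step 14: C -> bB => abcabcabcabcabB
Step 15: B -> c => abcabcabcabcabc
Total derivation steps: 15

15


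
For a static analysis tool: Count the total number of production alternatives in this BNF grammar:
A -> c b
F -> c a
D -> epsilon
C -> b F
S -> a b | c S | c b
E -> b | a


Counting alternatives per rule:
  A: 1 alternative(s)
  F: 1 alternative(s)
  D: 1 alternative(s)
  C: 1 alternative(s)
  S: 3 alternative(s)
  E: 2 alternative(s)
Sum: 1 + 1 + 1 + 1 + 3 + 2 = 9

9


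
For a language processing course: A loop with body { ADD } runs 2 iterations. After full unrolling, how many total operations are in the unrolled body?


Loop body operations: ADD (1 op per iteration)
Unrolling 2 iterations:
  Iteration 1: ADD (1 ops)
  Iteration 2: ADD (1 ops)
Total: 2 iterations * 1 ops/iter = 2 operations

2


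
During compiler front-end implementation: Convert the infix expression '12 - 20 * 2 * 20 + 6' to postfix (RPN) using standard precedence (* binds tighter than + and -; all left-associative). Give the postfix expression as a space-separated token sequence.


Applying the shunting-yard algorithm:
  Operand 12 -> output
  Push '-' onto operator stack -> op-stack: [-]
  Operand 20 -> output
  Push '*' onto operator stack -> op-stack: [-, *]
  Operand 2 -> output
  See '*' (prec 2); top '*' (prec 2) >= it -> pop '*' to output
  Push '*' onto operator stack -> op-stack: [-, *]
  Operand 20 -> output
  See '+' (prec 1); top '*' (prec 2) >= it -> pop '*' to output
  See '+' (prec 1); top '-' (prec 1) >= it -> pop '-' to output
  Push '+' onto operator stack -> op-stack: [+]
  Operand 6 -> output
  End of input: pop '+' to output
Postfix result: 12 20 2 * 20 * - 6 +

12 20 2 * 20 * - 6 +


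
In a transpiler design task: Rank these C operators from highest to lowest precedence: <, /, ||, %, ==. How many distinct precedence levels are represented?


Looking up precedence for each operator:
  < -> precedence 4
  / -> precedence 6
  || -> precedence 1
  % -> precedence 6
  == -> precedence 3
Sorted highest to lowest: /, %, <, ==, ||
Distinct precedence values: [6, 4, 3, 1]
Number of distinct levels: 4

4


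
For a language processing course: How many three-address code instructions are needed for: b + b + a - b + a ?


Expression: b + b + a - b + a
Generating three-address code (respecting * over +/- precedence):
  Instruction 1: t1 = b + b
  Instruction 2: t2 = t1 + a
  Instruction 3: t3 = t2 - b
  Instruction 4: t4 = t3 + a
Total instructions: 4

4


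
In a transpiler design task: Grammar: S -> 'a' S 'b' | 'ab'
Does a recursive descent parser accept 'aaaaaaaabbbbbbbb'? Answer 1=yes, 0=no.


Grammar accepts strings of the form a^n b^n (n >= 1)
Word: 'aaaaaaaabbbbbbbb'
Counting: 8 a's and 8 b's
Check: 8 == 8? Yes
Derivation (S -> aSb applied 7 time(s), then S -> ab): S => aSb => aaSbb => aaaSbbb => aaaaSbbbb => aaaaaSbbbbb => aaaaaaSbbbbbb => aaaaaaaSbbbbbbb => aaaaaaaabbbbbbbb
Accepted

1


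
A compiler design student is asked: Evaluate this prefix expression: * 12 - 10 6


Parsing prefix expression: * 12 - 10 6
Step 1: Innermost operation '- 10 6'
  10 - 6 = 4
Step 2: Outer operation '* 12 [4]'
  12 * 4 = 48

48


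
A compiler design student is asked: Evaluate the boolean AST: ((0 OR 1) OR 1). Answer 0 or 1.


Step 1: Evaluate inner node
  0 OR 1 = 1
Step 2: Evaluate root node
  1 OR 1 = 1

1


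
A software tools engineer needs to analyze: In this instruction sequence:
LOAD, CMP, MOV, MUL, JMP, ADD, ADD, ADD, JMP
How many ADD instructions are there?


Scanning instruction sequence for ADD:
  Position 1: LOAD
  Position 2: CMP
  Position 3: MOV
  Position 4: MUL
  Position 5: JMP
  Position 6: ADD <- MATCH
  Position 7: ADD <- MATCH
  Position 8: ADD <- MATCH
  Position 9: JMP
Matches at positions: [6, 7, 8]
Total ADD count: 3

3


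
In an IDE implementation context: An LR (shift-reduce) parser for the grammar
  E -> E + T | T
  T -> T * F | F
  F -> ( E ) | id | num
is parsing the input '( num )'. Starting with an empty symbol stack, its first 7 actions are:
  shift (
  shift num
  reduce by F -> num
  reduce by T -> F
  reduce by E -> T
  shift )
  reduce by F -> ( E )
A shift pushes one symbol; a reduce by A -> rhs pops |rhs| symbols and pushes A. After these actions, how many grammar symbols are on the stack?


Tracking the symbol stack through each action:
  Action 1: shift '(' : push -> stack = [(] (size 1)
  Action 2: shift 'num' : push -> stack = [(, num] (size 2)
  Action 3: reduce by F -> num : pop 1, push F -> stack = [(, F] (size 2)
  Action 4: reduce by T -> F : pop 1, push T -> stack = [(, T] (size 2)
  Action 5: reduce by E -> T : pop 1, push E -> stack = [(, E] (size 2)
  Action 6: shift ')' : push -> stack = [(, E, )] (size 3)
  Action 7: reduce by F -> ( E ) : pop 3, push F -> stack = [F] (size 1)
Final stack size: 1

1


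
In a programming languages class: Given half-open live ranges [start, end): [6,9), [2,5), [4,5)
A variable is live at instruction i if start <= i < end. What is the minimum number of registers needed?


Live ranges:
  Var0: [6, 9)
  Var1: [2, 5)
  Var2: [4, 5)
Sweep-line events (position, delta, active):
  pos=2 start -> active=1
  pos=4 start -> active=2
  pos=5 end -> active=1
  pos=5 end -> active=0
  pos=6 start -> active=1
  pos=9 end -> active=0
Maximum simultaneous active: 2
Minimum registers needed: 2

2


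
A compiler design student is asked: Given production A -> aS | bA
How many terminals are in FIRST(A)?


Production: A -> aS | bA
Examining each alternative for leading terminals:
  A -> aS : first terminal = 'a'
  A -> bA : first terminal = 'b'
FIRST(A) = {a, b}
Count: 2

2


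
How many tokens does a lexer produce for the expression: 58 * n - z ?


Scanning '58 * n - z'
Token 1: '58' -> integer_literal
Token 2: '*' -> operator
Token 3: 'n' -> identifier
Token 4: '-' -> operator
Token 5: 'z' -> identifier
Total tokens: 5

5


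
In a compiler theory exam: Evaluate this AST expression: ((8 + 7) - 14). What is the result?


Expression: ((8 + 7) - 14)
Evaluating step by step:
  8 + 7 = 15
  15 - 14 = 1
Result: 1

1


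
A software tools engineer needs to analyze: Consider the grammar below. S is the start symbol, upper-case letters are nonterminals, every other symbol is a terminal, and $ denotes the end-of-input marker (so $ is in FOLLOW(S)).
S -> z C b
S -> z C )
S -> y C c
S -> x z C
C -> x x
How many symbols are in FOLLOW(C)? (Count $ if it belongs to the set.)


S is the start symbol and does not occur in any rule body, so FOLLOW(S) = {$}.
Examining every occurrence of C in a rule body:
  S -> z C b : C is followed by terminal 'b' -> add 'b'
  S -> z C ) : C is followed by terminal ')' -> add ')'
  S -> y C c : C is followed by terminal 'c' -> add 'c'
  S -> x z C : C is at the right end -> add FOLLOW(S) = {$}
  C -> x x : C does not occur in the body -> contributes nothing
FOLLOW(C) = {), b, c, $}
Count: 4

4


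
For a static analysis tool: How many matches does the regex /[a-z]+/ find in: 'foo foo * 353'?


Pattern: /[a-z]+/ (identifiers)
Input: 'foo foo * 353'
Scanning for matches:
  Match 1: 'foo'
  Match 2: 'foo'
Total matches: 2

2


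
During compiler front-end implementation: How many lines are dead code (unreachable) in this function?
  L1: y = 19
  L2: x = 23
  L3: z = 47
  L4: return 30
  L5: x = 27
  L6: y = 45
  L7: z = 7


Analyzing control flow:
  L1: reachable (before return)
  L2: reachable (before return)
  L3: reachable (before return)
  L4: reachable (return statement)
  L5: DEAD (after return at L4)
  L6: DEAD (after return at L4)
  L7: DEAD (after return at L4)
Return at L4, total lines = 7
Dead lines: L5 through L7
Count: 3

3


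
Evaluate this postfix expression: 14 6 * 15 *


Processing tokens left to right:
Push 14, Push 6
Pop 14 and 6, compute 14 * 6 = 84, push 84
Push 15
Pop 84 and 15, compute 84 * 15 = 1260, push 1260
Stack result: 1260

1260


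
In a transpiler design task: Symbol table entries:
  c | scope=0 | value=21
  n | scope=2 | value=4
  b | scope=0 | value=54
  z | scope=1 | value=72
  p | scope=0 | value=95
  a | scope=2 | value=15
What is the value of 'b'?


Searching symbol table for 'b':
  c | scope=0 | value=21
  n | scope=2 | value=4
  b | scope=0 | value=54 <- MATCH
  z | scope=1 | value=72
  p | scope=0 | value=95
  a | scope=2 | value=15
Found 'b' at scope 0 with value 54

54


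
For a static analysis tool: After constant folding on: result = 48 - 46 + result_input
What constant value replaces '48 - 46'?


Identifying constant sub-expression:
  Original: result = 48 - 46 + result_input
  48 and 46 are both compile-time constants
  Evaluating: 48 - 46 = 2
  After folding: result = 2 + result_input

2


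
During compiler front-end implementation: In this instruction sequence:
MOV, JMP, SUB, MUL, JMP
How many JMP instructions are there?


Scanning instruction sequence for JMP:
  Position 1: MOV
  Position 2: JMP <- MATCH
  Position 3: SUB
  Position 4: MUL
  Position 5: JMP <- MATCH
Matches at positions: [2, 5]
Total JMP count: 2

2


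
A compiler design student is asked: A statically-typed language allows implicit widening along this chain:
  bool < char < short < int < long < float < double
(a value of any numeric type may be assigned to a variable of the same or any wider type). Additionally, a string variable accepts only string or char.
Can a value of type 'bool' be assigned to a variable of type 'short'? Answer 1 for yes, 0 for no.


Target variable type: short
Source value type: bool
Numeric ranks: bool=0, short=2
Widening allowed iff rank(source) <= rank(target): 0 <= 2? Yes
Result: 1

1


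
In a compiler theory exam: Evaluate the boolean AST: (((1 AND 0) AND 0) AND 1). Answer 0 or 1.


Step 1: Evaluate inner node
  1 AND 0 = 0
Step 2: Evaluate next node
  0 AND 0 = 0
Step 3: Evaluate root node
  0 AND 1 = 0

0


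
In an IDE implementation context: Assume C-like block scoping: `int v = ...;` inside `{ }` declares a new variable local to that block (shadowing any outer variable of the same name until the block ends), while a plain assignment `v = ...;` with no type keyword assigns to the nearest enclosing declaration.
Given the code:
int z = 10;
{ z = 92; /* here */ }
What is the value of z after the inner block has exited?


Analyzing scoping rules:
Outer scope: declares z = 10
Inner block: 'z = 92;' has no type keyword, so it is an assignment to the outer z (no shadowing)
The assignment changed the outer variable itself, so the new value persists after the block -> 92
Result: 92

92


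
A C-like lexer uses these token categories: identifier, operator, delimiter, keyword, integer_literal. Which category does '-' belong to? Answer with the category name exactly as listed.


Token: '-'
Checking categories:
  identifier: no
  integer_literal: no
  operator: YES
  keyword: no
  delimiter: no
Category: operator

operator


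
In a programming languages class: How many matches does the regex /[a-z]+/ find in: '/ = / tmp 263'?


Pattern: /[a-z]+/ (identifiers)
Input: '/ = / tmp 263'
Scanning for matches:
  Match 1: 'tmp'
Total matches: 1

1


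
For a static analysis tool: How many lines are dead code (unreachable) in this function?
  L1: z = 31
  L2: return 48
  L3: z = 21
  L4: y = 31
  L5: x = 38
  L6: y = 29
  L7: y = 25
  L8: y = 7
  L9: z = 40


Analyzing control flow:
  L1: reachable (before return)
  L2: reachable (return statement)
  L3: DEAD (after return at L2)
  L4: DEAD (after return at L2)
  L5: DEAD (after return at L2)
  L6: DEAD (after return at L2)
  L7: DEAD (after return at L2)
  L8: DEAD (after return at L2)
  L9: DEAD (after return at L2)
Return at L2, total lines = 9
Dead lines: L3 through L9
Count: 7

7


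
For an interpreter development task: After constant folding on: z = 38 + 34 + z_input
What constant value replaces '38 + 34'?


Identifying constant sub-expression:
  Original: z = 38 + 34 + z_input
  38 and 34 are both compile-time constants
  Evaluating: 38 + 34 = 72
  After folding: z = 72 + z_input

72


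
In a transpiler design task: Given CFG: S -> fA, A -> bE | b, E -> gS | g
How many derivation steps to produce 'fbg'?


Grammar: S -> fA, A -> bE | b, E -> gS | g
Deriving 'fbg':
Step 1: S -> fA => fA
Step 2: A -> bE => fbE
Step 3: E -> g => fbg
Total derivation steps: 3

3


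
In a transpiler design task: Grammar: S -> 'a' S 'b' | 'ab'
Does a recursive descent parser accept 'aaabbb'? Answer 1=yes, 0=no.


Grammar accepts strings of the form a^n b^n (n >= 1)
Word: 'aaabbb'
Counting: 3 a's and 3 b's
Check: 3 == 3? Yes
Derivation (S -> aSb applied 2 time(s), then S -> ab): S => aSb => aaSbb => aaabbb
Accepted

1


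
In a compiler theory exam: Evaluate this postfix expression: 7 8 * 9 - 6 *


Processing tokens left to right:
Push 7, Push 8
Pop 7 and 8, compute 7 * 8 = 56, push 56
Push 9
Pop 56 and 9, compute 56 - 9 = 47, push 47
Push 6
Pop 47 and 6, compute 47 * 6 = 282, push 282
Stack result: 282

282


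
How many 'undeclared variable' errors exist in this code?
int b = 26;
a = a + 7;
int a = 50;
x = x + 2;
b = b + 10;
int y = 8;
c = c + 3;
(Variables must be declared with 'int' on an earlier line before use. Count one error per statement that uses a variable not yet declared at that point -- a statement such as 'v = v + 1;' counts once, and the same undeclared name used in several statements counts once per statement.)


Scanning code line by line:
  Line 1: declare 'b' -> declared = ['b']
  Line 2: use 'a' -> ERROR (undeclared)
  Line 3: declare 'a' -> declared = ['a', 'b']
  Line 4: use 'x' -> ERROR (undeclared)
  Line 5: use 'b' -> OK (declared)
  Line 6: declare 'y' -> declared = ['a', 'b', 'y']
  Line 7: use 'c' -> ERROR (undeclared)
Total undeclared variable errors: 3

3


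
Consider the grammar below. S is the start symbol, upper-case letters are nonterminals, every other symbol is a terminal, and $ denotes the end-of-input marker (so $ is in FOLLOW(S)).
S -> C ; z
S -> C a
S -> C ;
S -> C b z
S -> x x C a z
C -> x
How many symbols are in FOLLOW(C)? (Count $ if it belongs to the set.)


S is the start symbol and does not occur in any rule body, so FOLLOW(S) = {$}.
Examining every occurrence of C in a rule body:
  S -> C ; z : C is followed by terminal ';' -> add ';'
  S -> C a : C is followed by terminal 'a' -> add 'a'
  S -> C ; : C is followed by terminal ';' -> add ';' (already in the set)
  S -> C b z : C is followed by terminal 'b' -> add 'b'
  S -> x x C a z : C is followed by terminal 'a' -> add 'a' (already in the set)
  C -> x : C does not occur in the body -> contributes nothing
FOLLOW(C) = {;, a, b}
Count: 3

3


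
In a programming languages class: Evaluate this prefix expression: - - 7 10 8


Parsing prefix expression: - - 7 10 8
Step 1: Innermost operation '- 7 10'
  7 - 10 = -3
Step 2: Outer operation '- [-3] 8'
  -3 - 8 = -11

-11


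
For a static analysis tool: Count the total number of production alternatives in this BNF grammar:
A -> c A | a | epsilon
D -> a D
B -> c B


Counting alternatives per rule:
  A: 3 alternative(s)
  D: 1 alternative(s)
  B: 1 alternative(s)
Sum: 3 + 1 + 1 = 5

5


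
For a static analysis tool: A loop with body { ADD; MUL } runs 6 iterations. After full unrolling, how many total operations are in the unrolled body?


Loop body operations: ADD, MUL (2 ops per iteration)
Unrolling 6 iterations:
  Iteration 1: ADD, MUL (2 ops)
  Iteration 2: ADD, MUL (2 ops)
  Iteration 3: ADD, MUL (2 ops)
  Iteration 4: ADD, MUL (2 ops)
  Iteration 5: ADD, MUL (2 ops)
  Iteration 6: ADD, MUL (2 ops)
Total: 6 iterations * 2 ops/iter = 12 operations

12


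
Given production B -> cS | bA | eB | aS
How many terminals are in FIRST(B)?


Production: B -> cS | bA | eB | aS
Examining each alternative for leading terminals:
  B -> cS : first terminal = 'c'
  B -> bA : first terminal = 'b'
  B -> eB : first terminal = 'e'
  B -> aS : first terminal = 'a'
FIRST(B) = {a, b, c, e}
Count: 4

4


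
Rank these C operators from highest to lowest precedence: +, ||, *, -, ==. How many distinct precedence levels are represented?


Looking up precedence for each operator:
  + -> precedence 5
  || -> precedence 1
  * -> precedence 6
  - -> precedence 5
  == -> precedence 3
Sorted highest to lowest: *, +, -, ==, ||
Distinct precedence values: [6, 5, 3, 1]
Number of distinct levels: 4

4


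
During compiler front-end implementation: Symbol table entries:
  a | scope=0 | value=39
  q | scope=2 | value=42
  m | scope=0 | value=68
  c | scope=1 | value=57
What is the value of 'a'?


Searching symbol table for 'a':
  a | scope=0 | value=39 <- MATCH
  q | scope=2 | value=42
  m | scope=0 | value=68
  c | scope=1 | value=57
Found 'a' at scope 0 with value 39

39


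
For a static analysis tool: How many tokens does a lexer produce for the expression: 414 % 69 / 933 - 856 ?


Scanning '414 % 69 / 933 - 856'
Token 1: '414' -> integer_literal
Token 2: '%' -> operator
Token 3: '69' -> integer_literal
Token 4: '/' -> operator
Token 5: '933' -> integer_literal
Token 6: '-' -> operator
Token 7: '856' -> integer_literal
Total tokens: 7

7


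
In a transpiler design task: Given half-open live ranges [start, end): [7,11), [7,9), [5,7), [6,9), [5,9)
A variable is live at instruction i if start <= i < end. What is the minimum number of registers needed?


Live ranges:
  Var0: [7, 11)
  Var1: [7, 9)
  Var2: [5, 7)
  Var3: [6, 9)
  Var4: [5, 9)
Sweep-line events (position, delta, active):
  pos=5 start -> active=1
  pos=5 start -> active=2
  pos=6 start -> active=3
  pos=7 end -> active=2
  pos=7 start -> active=3
  pos=7 start -> active=4
  pos=9 end -> active=3
  pos=9 end -> active=2
  pos=9 end -> active=1
  pos=11 end -> active=0
Maximum simultaneous active: 4
Minimum registers needed: 4

4


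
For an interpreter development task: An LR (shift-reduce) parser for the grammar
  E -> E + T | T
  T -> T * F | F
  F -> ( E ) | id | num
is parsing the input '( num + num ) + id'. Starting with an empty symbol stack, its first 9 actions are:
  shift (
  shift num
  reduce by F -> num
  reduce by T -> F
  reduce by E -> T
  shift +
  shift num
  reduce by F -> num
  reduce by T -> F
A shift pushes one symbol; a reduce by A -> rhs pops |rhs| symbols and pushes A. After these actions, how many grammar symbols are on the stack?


Tracking the symbol stack through each action:
  Action 1: shift '(' : push -> stack = [(] (size 1)
  Action 2: shift 'num' : push -> stack = [(, num] (size 2)
  Action 3: reduce by F -> num : pop 1, push F -> stack = [(, F] (size 2)
  Action 4: reduce by T -> F : pop 1, push T -> stack = [(, T] (size 2)
  Action 5: reduce by E -> T : pop 1, push E -> stack = [(, E] (size 2)
  Action 6: shift '+' : push -> stack = [(, E, +] (size 3)
  Action 7: shift 'num' : push -> stack = [(, E, +, num] (size 4)
  Action 8: reduce by F -> num : pop 1, push F -> stack = [(, E, +, F] (size 4)
  Action 9: reduce by T -> F : pop 1, push T -> stack = [(, E, +, T] (size 4)
Final stack size: 4

4


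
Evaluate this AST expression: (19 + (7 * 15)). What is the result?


Expression: (19 + (7 * 15))
Evaluating step by step:
  7 * 15 = 105
  19 + 105 = 124
Result: 124

124


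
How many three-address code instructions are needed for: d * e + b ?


Expression: d * e + b
Generating three-address code (respecting * over +/- precedence):
  Instruction 1: t1 = d * e
  Instruction 2: t2 = t1 + b
Total instructions: 2

2


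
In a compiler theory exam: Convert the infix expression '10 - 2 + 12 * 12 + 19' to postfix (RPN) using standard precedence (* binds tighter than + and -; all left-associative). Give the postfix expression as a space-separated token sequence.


Applying the shunting-yard algorithm:
  Operand 10 -> output
  Push '-' onto operator stack -> op-stack: [-]
  Operand 2 -> output
  See '+' (prec 1); top '-' (prec 1) >= it -> pop '-' to output
  Push '+' onto operator stack -> op-stack: [+]
  Operand 12 -> output
  Push '*' onto operator stack -> op-stack: [+, *]
  Operand 12 -> output
  See '+' (prec 1); top '*' (prec 2) >= it -> pop '*' to output
  See '+' (prec 1); top '+' (prec 1) >= it -> pop '+' to output
  Push '+' onto operator stack -> op-stack: [+]
  Operand 19 -> output
  End of input: pop '+' to output
Postfix result: 10 2 - 12 12 * + 19 +

10 2 - 12 12 * + 19 +


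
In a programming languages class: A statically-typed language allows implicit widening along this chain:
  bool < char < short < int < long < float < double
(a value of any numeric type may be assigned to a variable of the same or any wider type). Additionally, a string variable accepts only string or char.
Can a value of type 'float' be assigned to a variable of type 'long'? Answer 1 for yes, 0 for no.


Target variable type: long
Source value type: float
Numeric ranks: float=5, long=4
Widening allowed iff rank(source) <= rank(target): 5 <= 4? No
Result: 0

0


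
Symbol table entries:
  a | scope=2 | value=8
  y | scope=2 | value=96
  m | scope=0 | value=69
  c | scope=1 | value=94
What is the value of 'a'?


Searching symbol table for 'a':
  a | scope=2 | value=8 <- MATCH
  y | scope=2 | value=96
  m | scope=0 | value=69
  c | scope=1 | value=94
Found 'a' at scope 2 with value 8

8


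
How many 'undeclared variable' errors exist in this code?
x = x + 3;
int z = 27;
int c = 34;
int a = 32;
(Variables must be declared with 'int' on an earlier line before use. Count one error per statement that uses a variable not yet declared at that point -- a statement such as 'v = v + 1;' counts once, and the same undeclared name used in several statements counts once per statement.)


Scanning code line by line:
  Line 1: use 'x' -> ERROR (undeclared)
  Line 2: declare 'z' -> declared = ['z']
  Line 3: declare 'c' -> declared = ['c', 'z']
  Line 4: declare 'a' -> declared = ['a', 'c', 'z']
Total undeclared variable errors: 1

1


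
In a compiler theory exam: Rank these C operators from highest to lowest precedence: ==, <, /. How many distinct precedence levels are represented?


Looking up precedence for each operator:
  == -> precedence 3
  < -> precedence 4
  / -> precedence 6
Sorted highest to lowest: /, <, ==
Distinct precedence values: [6, 4, 3]
Number of distinct levels: 3

3


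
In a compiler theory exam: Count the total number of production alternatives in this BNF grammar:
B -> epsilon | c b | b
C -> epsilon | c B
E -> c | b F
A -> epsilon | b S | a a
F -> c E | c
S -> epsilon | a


Counting alternatives per rule:
  B: 3 alternative(s)
  C: 2 alternative(s)
  E: 2 alternative(s)
  A: 3 alternative(s)
  F: 2 alternative(s)
  S: 2 alternative(s)
Sum: 3 + 2 + 2 + 3 + 2 + 2 = 14

14


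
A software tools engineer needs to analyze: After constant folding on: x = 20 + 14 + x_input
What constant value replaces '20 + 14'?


Identifying constant sub-expression:
  Original: x = 20 + 14 + x_input
  20 and 14 are both compile-time constants
  Evaluating: 20 + 14 = 34
  After folding: x = 34 + x_input

34


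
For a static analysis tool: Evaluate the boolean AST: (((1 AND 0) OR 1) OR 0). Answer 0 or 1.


Step 1: Evaluate inner node
  1 AND 0 = 0
Step 2: Evaluate next node
  0 OR 1 = 1
Step 3: Evaluate root node
  1 OR 0 = 1

1


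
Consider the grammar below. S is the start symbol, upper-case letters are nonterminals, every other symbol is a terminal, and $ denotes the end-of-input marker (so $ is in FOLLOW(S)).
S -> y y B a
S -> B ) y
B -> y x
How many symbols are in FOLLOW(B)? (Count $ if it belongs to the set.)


S is the start symbol and does not occur in any rule body, so FOLLOW(S) = {$}.
Examining every occurrence of B in a rule body:
  S -> y y B a : B is followed by terminal 'a' -> add 'a'
  S -> B ) y : B is followed by terminal ')' -> add ')'
  B -> y x : B does not occur in the body -> contributes nothing
FOLLOW(B) = {), a}
Count: 2

2


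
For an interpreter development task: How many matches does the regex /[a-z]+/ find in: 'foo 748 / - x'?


Pattern: /[a-z]+/ (identifiers)
Input: 'foo 748 / - x'
Scanning for matches:
  Match 1: 'foo'
  Match 2: 'x'
Total matches: 2

2


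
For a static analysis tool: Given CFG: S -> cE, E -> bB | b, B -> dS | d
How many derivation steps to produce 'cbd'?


Grammar: S -> cE, E -> bB | b, B -> dS | d
Deriving 'cbd':
Step 1: S -> cE => cE
Step 2: E -> bB => cbB
Step 3: B -> d => cbd
Total derivation steps: 3

3


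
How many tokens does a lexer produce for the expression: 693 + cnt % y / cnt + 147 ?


Scanning '693 + cnt % y / cnt + 147'
Token 1: '693' -> integer_literal
Token 2: '+' -> operator
Token 3: 'cnt' -> identifier
Token 4: '%' -> operator
Token 5: 'y' -> identifier
Token 6: '/' -> operator
Token 7: 'cnt' -> identifier
Token 8: '+' -> operator
Token 9: '147' -> integer_literal
Total tokens: 9

9


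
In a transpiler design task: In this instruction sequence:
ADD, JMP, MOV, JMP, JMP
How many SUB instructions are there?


Scanning instruction sequence for SUB:
  Position 1: ADD
  Position 2: JMP
  Position 3: MOV
  Position 4: JMP
  Position 5: JMP
Matches at positions: []
Total SUB count: 0

0


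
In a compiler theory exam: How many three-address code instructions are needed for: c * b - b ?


Expression: c * b - b
Generating three-address code (respecting * over +/- precedence):
  Instruction 1: t1 = c * b
  Instruction 2: t2 = t1 - b
Total instructions: 2

2


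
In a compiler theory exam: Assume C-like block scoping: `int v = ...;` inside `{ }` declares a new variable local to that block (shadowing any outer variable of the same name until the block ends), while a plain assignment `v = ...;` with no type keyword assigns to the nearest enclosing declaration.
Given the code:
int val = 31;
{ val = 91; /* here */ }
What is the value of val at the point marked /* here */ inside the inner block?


Analyzing scoping rules:
Outer scope: declares val = 31
Inner block: 'val = 91;' has no type keyword, so it is an assignment to the outer val (no shadowing)
Inside the block, after the assignment -> 91
Result: 91

91


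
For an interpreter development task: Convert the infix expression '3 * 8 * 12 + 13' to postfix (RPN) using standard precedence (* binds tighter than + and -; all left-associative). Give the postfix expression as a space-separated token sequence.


Applying the shunting-yard algorithm:
  Operand 3 -> output
  Push '*' onto operator stack -> op-stack: [*]
  Operand 8 -> output
  See '*' (prec 2); top '*' (prec 2) >= it -> pop '*' to output
  Push '*' onto operator stack -> op-stack: [*]
  Operand 12 -> output
  See '+' (prec 1); top '*' (prec 2) >= it -> pop '*' to output
  Push '+' onto operator stack -> op-stack: [+]
  Operand 13 -> output
  End of input: pop '+' to output
Postfix result: 3 8 * 12 * 13 +

3 8 * 12 * 13 +


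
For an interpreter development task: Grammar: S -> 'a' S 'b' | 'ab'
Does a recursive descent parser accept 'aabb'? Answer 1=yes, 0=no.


Grammar accepts strings of the form a^n b^n (n >= 1)
Word: 'aabb'
Counting: 2 a's and 2 b's
Check: 2 == 2? Yes
Derivation (S -> aSb applied 1 time(s), then S -> ab): S => aSb => aabb
Accepted

1


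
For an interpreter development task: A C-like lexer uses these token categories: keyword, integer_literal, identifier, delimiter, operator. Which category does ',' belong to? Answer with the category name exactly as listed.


Token: ','
Checking categories:
  identifier: no
  integer_literal: no
  operator: no
  keyword: no
  delimiter: YES
Category: delimiter

delimiter


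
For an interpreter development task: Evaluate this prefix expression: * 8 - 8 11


Parsing prefix expression: * 8 - 8 11
Step 1: Innermost operation '- 8 11'
  8 - 11 = -3
Step 2: Outer operation '* 8 [-3]'
  8 * -3 = -24

-24


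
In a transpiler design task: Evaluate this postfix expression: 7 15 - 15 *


Processing tokens left to right:
Push 7, Push 15
Pop 7 and 15, compute 7 - 15 = -8, push -8
Push 15
Pop -8 and 15, compute -8 * 15 = -120, push -120
Stack result: -120

-120


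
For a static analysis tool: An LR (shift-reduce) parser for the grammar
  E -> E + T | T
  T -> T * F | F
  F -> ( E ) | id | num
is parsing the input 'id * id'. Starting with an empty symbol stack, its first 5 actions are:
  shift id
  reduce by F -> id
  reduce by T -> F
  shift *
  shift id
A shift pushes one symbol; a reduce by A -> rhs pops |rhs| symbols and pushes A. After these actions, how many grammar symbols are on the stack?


Tracking the symbol stack through each action:
  Action 1: shift 'id' : push -> stack = [id] (size 1)
  Action 2: reduce by F -> id : pop 1, push F -> stack = [F] (size 1)
  Action 3: reduce by T -> F : pop 1, push T -> stack = [T] (size 1)
  Action 4: shift '*' : push -> stack = [T, *] (size 2)
  Action 5: shift 'id' : push -> stack = [T, *, id] (size 3)
Final stack size: 3

3


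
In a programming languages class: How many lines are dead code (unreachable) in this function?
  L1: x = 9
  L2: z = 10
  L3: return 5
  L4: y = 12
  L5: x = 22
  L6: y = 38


Analyzing control flow:
  L1: reachable (before return)
  L2: reachable (before return)
  L3: reachable (return statement)
  L4: DEAD (after return at L3)
  L5: DEAD (after return at L3)
  L6: DEAD (after return at L3)
Return at L3, total lines = 6
Dead lines: L4 through L6
Count: 3

3


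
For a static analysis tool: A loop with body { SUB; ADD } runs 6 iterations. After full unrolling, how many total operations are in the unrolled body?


Loop body operations: SUB, ADD (2 ops per iteration)
Unrolling 6 iterations:
  Iteration 1: SUB, ADD (2 ops)
  Iteration 2: SUB, ADD (2 ops)
  Iteration 3: SUB, ADD (2 ops)
  Iteration 4: SUB, ADD (2 ops)
  Iteration 5: SUB, ADD (2 ops)
  Iteration 6: SUB, ADD (2 ops)
Total: 6 iterations * 2 ops/iter = 12 operations

12


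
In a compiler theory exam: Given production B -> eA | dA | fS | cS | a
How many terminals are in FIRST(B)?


Production: B -> eA | dA | fS | cS | a
Examining each alternative for leading terminals:
  B -> eA : first terminal = 'e'
  B -> dA : first terminal = 'd'
  B -> fS : first terminal = 'f'
  B -> cS : first terminal = 'c'
  B -> a : first terminal = 'a'
FIRST(B) = {a, c, d, e, f}
Count: 5

5


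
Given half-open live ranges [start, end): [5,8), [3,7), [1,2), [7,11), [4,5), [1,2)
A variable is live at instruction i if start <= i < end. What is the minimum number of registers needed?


Live ranges:
  Var0: [5, 8)
  Var1: [3, 7)
  Var2: [1, 2)
  Var3: [7, 11)
  Var4: [4, 5)
  Var5: [1, 2)
Sweep-line events (position, delta, active):
  pos=1 start -> active=1
  pos=1 start -> active=2
  pos=2 end -> active=1
  pos=2 end -> active=0
  pos=3 start -> active=1
  pos=4 start -> active=2
  pos=5 end -> active=1
  pos=5 start -> active=2
  pos=7 end -> active=1
  pos=7 start -> active=2
  pos=8 end -> active=1
  pos=11 end -> active=0
Maximum simultaneous active: 2
Minimum registers needed: 2

2


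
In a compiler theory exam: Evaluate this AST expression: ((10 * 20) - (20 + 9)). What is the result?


Expression: ((10 * 20) - (20 + 9))
Evaluating step by step:
  10 * 20 = 200
  20 + 9 = 29
  200 - 29 = 171
Result: 171

171


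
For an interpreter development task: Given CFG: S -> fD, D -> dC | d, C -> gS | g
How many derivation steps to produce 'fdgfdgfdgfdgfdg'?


Grammar: S -> fD, D -> dC | d, C -> gS | g
Deriving 'fdgfdgfdgfdgfdg':
Step 1: S -> fD => fD
Step 2: D -> dC => fdC
Step 3: C -> gS => fdgS
Step 4: S -> fD => fdgfD
Step 5: D -> dC => fdgfdC
Step 6: C -> gS => fdgfdgS
Step 7: S -> fD => fdgfdgfD
Step 8: D -> dC => fdgfdgfdC
Step 9: C -> gS => fdgfdgfdgS
Step 10: S -> fD => fdgfdgfdgfD
Step 11: D -> dC => fdgfdgfdgfdC
Step 12: C -> gS => fdgfdgfdgfdgS
Step 13: S -> fD => fdgfdgfdgfdgfD
Step 14: D -> dC => fdgfdgfdgfdgfdC
Step 15: C -> g => fdgfdgfdgfdgfdg
Total derivation steps: 15

15


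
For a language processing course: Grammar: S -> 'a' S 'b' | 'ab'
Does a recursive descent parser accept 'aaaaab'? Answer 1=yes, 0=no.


Grammar accepts strings of the form a^n b^n (n >= 1)
Word: 'aaaaab'
Counting: 5 a's and 1 b's
Check: 5 == 1? No
Mismatch: a-count != b-count
Rejected

0


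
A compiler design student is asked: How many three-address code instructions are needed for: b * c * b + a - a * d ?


Expression: b * c * b + a - a * d
Generating three-address code (respecting * over +/- precedence):
  Instruction 1: t1 = b * c
  Instruction 2: t2 = t1 * b
  Instruction 3: t3 = a * d
  Instruction 4: t4 = t2 + a
  Instruction 5: t5 = t4 - t3
Total instructions: 5

5
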